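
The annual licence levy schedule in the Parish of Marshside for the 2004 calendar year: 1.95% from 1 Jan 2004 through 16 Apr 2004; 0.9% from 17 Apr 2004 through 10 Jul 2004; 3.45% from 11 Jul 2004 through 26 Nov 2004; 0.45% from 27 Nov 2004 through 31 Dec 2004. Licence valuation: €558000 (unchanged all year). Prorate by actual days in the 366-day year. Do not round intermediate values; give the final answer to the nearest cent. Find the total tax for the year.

1 Jan – 16 Apr 2004: 107 days at 1.95% → €558000 × 1.95% × 107/366 = €3181.0574
17 Apr – 10 Jul 2004: 85 days at 0.9% → €558000 × 0.9% × 85/366 = €1166.3115
11 Jul – 26 Nov 2004: 139 days at 3.45% → €558000 × 3.45% × 139/366 = €7311.1721
27 Nov – 31 Dec 2004: 35 days at 0.45% → €558000 × 0.45% × 35/366 = €240.1230
Total = €11898.6639

€11898.66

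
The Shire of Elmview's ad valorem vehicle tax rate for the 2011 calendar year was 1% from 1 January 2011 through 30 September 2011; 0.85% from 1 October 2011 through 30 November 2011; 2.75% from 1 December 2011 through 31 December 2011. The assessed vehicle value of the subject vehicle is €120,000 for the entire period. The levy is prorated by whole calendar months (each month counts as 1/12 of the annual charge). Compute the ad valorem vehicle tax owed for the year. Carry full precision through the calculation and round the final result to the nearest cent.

€1,345.00

1 January – 30 September 2011: 9 months at 1% → €120,000 × 1% × 9/12 = €900.0000
1 October – 30 November 2011: 2 months at 0.85% → €120,000 × 0.85% × 2/12 = €170.0000
1 December – 31 December 2011: 1 month at 2.75% → €120,000 × 2.75% × 1/12 = €275.0000
Total = €1,345.0000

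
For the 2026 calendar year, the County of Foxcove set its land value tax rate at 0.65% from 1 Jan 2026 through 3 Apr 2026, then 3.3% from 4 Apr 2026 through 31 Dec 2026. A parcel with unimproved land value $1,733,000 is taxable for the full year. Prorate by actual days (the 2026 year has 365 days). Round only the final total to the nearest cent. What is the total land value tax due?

$45,487.69

1 Jan – 3 Apr 2026: 93 days at 0.65% → $1,733,000 × 0.65% × 93/365 = $2,870.1329
4 Apr – 31 Dec 2026: 272 days at 3.3% → $1,733,000 × 3.3% × 272/365 = $42,617.5562
Total = $45,487.6890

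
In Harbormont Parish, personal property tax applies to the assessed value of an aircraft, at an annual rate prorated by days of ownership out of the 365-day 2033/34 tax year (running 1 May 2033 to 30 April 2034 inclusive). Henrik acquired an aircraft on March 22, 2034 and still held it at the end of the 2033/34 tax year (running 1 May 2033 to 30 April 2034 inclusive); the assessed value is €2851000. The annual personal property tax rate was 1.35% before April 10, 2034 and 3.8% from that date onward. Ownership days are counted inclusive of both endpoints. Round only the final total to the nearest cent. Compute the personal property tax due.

€8236.66

March 22 – April 9, 2034: 19 days at 1.35% → €2851000 × 1.35% × 19/365 = €2003.5110
April 10 – April 30, 2034: 21 days at 3.8% → €2851000 × 3.8% × 21/365 = €6233.1452
Total = €8236.6562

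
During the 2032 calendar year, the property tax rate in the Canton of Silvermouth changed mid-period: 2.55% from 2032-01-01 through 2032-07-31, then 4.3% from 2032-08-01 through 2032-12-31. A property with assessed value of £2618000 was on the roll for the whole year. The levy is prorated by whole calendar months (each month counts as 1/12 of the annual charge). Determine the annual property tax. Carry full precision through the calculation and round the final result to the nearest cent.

2032-01-01 to 2032-07-31: 7 months at 2.55% → £2618000 × 2.55% × 7/12 = £38942.7500
2032-08-01 to 2032-12-31: 5 months at 4.3% → £2618000 × 4.3% × 5/12 = £46905.8333
Total = £85848.5833

£85848.58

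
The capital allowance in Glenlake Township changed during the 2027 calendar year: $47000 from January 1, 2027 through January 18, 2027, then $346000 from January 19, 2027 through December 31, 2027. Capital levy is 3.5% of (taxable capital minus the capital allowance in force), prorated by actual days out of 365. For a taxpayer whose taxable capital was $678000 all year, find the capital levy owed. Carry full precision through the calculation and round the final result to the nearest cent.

January 1 – January 18, 2027: 18 days, exemption $47000 → ($678000 − $47000) × 3.5% × 18/365 = $1089.1233
January 19 – December 31, 2027: 347 days, exemption $346000 → ($678000 − $346000) × 3.5% × 347/365 = $11046.9589
Total = $12136.0822

$12136.08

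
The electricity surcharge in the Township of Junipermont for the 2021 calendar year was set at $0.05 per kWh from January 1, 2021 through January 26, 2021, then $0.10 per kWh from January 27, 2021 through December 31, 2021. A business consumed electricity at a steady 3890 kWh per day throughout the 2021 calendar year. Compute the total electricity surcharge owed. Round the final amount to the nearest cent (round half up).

$136,928.00

January 1 – January 26, 2021: 26 days × 3890 kWh/day = 101,140 kWh at $0.05/kWh → $5,057.00
January 27 – December 31, 2021: 339 days × 3890 kWh/day = 1,318,710 kWh at $0.10/kWh → $131,871.00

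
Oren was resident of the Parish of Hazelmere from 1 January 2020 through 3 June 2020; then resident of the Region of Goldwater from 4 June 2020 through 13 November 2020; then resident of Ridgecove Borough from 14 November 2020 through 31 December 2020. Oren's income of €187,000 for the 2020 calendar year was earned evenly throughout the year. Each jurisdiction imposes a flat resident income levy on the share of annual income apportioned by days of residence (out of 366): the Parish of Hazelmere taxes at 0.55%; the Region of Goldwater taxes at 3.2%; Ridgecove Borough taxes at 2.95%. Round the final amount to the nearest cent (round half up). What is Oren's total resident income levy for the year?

€3,824.05

The Parish of Hazelmere, 1 January – 3 June 2020: 155 days → €187,000 × 0.55% × 155/366 = €435.5669
The Region of Goldwater, 4 June – 13 November 2020: 163 days → €187,000 × 3.2% × 163/366 = €2,665.0055
Ridgecove Borough, 14 November – 31 December 2020: 48 days → €187,000 × 2.95% × 48/366 = €723.4754
Total = €3,824.0478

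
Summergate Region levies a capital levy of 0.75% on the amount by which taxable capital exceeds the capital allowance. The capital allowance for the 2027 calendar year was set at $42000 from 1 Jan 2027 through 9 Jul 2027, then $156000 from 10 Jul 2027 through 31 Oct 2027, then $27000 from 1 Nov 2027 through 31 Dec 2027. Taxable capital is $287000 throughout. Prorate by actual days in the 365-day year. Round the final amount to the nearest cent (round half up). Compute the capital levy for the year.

$1589.26

1 Jan – 9 Jul 2027: 190 days, exemption $42000 → ($287000 − $42000) × 0.75% × 190/365 = $956.5068
10 Jul – 31 Oct 2027: 114 days, exemption $156000 → ($287000 − $156000) × 0.75% × 114/365 = $306.8630
1 Nov – 31 Dec 2027: 61 days, exemption $27000 → ($287000 − $27000) × 0.75% × 61/365 = $325.8904
Total = $1589.2603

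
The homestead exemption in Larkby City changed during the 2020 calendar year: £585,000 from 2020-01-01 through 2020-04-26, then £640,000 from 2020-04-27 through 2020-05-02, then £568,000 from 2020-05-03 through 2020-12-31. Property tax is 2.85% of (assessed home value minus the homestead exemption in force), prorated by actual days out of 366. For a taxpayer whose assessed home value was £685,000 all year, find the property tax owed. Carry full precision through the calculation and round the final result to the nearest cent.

£3,145.98

2020-01-01 to 2020-04-26: 117 days, exemption £585,000 → (£685,000 − £585,000) × 2.85% × 117/366 = £911.0656
2020-04-27 to 2020-05-02: 6 days, exemption £640,000 → (£685,000 − £640,000) × 2.85% × 6/366 = £21.0246
2020-05-03 to 2020-12-31: 243 days, exemption £568,000 → (£685,000 − £568,000) × 2.85% × 243/366 = £2,213.8893
Total = £3,145.9795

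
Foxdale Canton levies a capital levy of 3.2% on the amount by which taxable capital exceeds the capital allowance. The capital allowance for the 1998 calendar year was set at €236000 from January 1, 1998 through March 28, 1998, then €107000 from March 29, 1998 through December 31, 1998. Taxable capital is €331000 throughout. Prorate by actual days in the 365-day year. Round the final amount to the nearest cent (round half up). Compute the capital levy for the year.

€6184.07

January 1 – March 28, 1998: 87 days, exemption €236000 → (€331000 − €236000) × 3.2% × 87/365 = €724.6027
March 29 – December 31, 1998: 278 days, exemption €107000 → (€331000 − €107000) × 3.2% × 278/365 = €5459.4630
Total = €6184.0658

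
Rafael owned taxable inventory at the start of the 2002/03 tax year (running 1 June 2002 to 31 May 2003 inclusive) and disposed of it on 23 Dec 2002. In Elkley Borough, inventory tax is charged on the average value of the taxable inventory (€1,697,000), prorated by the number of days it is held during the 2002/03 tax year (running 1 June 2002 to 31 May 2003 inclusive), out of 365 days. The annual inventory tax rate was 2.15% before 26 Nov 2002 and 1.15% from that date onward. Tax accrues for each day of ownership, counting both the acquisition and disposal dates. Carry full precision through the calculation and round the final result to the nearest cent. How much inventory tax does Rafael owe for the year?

€19,290.01

1 Jun – 25 Nov 2002: 178 days at 2.15% → €1,697,000 × 2.15% × 178/365 = €17,792.9288
26 Nov – 23 Dec 2002: 28 days at 1.15% → €1,697,000 × 1.15% × 28/365 = €1,497.0795
Total = €19,290.0082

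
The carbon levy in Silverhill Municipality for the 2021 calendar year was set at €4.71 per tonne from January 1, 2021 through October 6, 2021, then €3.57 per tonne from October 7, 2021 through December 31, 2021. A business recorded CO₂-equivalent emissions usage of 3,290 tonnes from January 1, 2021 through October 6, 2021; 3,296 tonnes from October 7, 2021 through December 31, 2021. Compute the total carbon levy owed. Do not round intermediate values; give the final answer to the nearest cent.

€27,262.62

January 1 – October 6, 2021: 3,290 tonnes at €4.71/tonne → €15,495.90
October 7 – December 31, 2021: 3,296 tonnes at €3.57/tonne → €11,766.72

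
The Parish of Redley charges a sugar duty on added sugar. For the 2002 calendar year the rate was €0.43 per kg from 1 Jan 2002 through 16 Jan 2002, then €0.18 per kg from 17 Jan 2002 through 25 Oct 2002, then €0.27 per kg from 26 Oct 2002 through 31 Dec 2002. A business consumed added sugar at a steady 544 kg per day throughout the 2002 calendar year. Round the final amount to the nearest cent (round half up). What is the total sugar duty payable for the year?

€41,197.12

1 Jan – 16 Jan 2002: 16 days × 544 kg/day = 8,704 kg at €0.43/kg → €3,742.72
17 Jan – 25 Oct 2002: 282 days × 544 kg/day = 153,408 kg at €0.18/kg → €27,613.44
26 Oct – 31 Dec 2002: 67 days × 544 kg/day = 36,448 kg at €0.27/kg → €9,840.96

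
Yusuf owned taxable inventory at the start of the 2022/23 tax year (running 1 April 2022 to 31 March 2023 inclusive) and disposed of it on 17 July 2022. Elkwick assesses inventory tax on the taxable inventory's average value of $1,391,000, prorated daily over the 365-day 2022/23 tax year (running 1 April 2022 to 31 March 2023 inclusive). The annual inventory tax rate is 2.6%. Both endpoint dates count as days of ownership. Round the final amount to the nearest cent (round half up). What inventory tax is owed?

Days held (1 April – 17 July 2022): 108 out of 365
Tax = $1,391,000 × 2.6% × 108/365 = $10,701.1726

$10,701.17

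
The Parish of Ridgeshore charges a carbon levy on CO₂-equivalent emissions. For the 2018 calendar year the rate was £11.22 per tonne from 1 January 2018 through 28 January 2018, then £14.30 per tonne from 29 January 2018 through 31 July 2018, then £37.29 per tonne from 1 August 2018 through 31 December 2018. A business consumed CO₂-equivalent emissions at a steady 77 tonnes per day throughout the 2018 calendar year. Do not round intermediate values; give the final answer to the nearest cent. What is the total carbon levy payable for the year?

£666,106.21

1 January – 28 January 2018: 28 days × 77 tonnes/day = 2,156 tonnes at £11.22/tonne → £24,190.32
29 January – 31 July 2018: 184 days × 77 tonnes/day = 14,168 tonnes at £14.30/tonne → £202,602.40
1 August – 31 December 2018: 153 days × 77 tonnes/day = 11,781 tonnes at £37.29/tonne → £439,313.49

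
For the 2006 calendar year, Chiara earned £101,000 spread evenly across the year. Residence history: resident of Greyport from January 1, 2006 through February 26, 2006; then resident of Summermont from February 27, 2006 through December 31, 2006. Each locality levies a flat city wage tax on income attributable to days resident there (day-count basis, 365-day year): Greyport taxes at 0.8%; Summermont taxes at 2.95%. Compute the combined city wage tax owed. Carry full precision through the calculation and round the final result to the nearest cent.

Greyport, January 1 – February 26, 2006: 57 days → £101,000 × 0.8% × 57/365 = £126.1808
Summermont, February 27 – December 31, 2006: 308 days → £101,000 × 2.95% × 308/365 = £2,514.2082
Total = £2,640.3890

£2,640.39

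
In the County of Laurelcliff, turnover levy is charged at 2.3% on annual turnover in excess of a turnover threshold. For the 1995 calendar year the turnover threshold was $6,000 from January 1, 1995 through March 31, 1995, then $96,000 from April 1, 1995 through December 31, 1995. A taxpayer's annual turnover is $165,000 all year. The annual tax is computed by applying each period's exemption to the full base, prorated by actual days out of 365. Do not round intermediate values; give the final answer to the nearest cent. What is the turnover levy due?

$2,097.41

January 1 – March 31, 1995: 90 days, exemption $6,000 → ($165,000 − $6,000) × 2.3% × 90/365 = $901.7260
April 1 – December 31, 1995: 275 days, exemption $96,000 → ($165,000 − $96,000) × 2.3% × 275/365 = $1,195.6849
Total = $2,097.4110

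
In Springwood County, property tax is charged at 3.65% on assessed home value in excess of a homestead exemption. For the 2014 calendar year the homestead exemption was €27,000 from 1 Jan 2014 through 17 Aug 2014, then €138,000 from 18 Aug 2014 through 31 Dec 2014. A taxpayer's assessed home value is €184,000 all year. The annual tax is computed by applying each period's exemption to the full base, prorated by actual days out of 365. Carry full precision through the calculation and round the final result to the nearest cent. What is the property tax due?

1 Jan – 17 Aug 2014: 229 days, exemption €27,000 → (€184,000 − €27,000) × 3.65% × 229/365 = €3,595.3000
18 Aug – 31 Dec 2014: 136 days, exemption €138,000 → (€184,000 − €138,000) × 3.65% × 136/365 = €625.6000
Total = €4,220.9000

€4,220.90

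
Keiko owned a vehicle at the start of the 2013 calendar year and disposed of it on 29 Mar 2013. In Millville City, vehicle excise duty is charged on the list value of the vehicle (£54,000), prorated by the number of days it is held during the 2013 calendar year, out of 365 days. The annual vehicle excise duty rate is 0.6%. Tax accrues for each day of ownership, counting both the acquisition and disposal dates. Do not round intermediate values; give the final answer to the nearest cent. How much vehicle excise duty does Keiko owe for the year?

£78.12

Days held (1 Jan – 29 Mar 2013): 88 out of 365
Tax = £54,000 × 0.6% × 88/365 = £78.1151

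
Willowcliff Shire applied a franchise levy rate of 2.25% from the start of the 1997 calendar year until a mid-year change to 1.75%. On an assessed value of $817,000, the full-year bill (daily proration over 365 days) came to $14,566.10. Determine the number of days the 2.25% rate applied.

Let d = days at the first rate; then 365 − d days at the second rate.
$817,000 × [2.25%·d + 1.75%·(365−d)] / 365 = $14,566.10
Solving gives d = 24, so the new rate took effect on January 25, 1997.

24 days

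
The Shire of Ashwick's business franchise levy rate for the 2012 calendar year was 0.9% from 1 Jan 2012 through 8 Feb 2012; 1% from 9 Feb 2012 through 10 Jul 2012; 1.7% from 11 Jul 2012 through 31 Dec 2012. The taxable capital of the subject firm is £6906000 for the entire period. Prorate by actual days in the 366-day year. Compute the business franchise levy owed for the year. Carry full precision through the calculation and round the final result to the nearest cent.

1 Jan – 8 Feb 2012: 39 days at 0.9% → £6906000 × 0.9% × 39/366 = £6622.9672
9 Feb – 10 Jul 2012: 153 days at 1% → £6906000 × 1% × 153/366 = £28869.3443
11 Jul – 31 Dec 2012: 174 days at 1.7% → £6906000 × 1.7% × 174/366 = £55814.0656
Total = £91306.3770

£91306.38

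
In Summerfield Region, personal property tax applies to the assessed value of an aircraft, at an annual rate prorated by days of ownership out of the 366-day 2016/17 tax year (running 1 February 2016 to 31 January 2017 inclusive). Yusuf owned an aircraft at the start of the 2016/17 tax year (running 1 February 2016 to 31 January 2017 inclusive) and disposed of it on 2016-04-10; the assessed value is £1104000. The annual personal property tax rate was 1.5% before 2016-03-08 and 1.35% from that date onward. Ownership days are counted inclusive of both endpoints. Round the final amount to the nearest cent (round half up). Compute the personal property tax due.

2016-02-01 to 2016-03-07: 36 days at 1.5% → £1104000 × 1.5% × 36/366 = £1628.8525
2016-03-08 to 2016-04-10: 34 days at 1.35% → £1104000 × 1.35% × 34/366 = £1384.5246
Total = £3013.3770

£3013.38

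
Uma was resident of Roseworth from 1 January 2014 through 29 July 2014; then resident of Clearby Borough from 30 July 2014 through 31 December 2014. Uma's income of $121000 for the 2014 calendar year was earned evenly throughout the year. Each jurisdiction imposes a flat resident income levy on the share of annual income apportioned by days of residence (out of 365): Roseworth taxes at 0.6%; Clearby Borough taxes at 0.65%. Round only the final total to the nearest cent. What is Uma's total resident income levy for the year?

Roseworth, 1 January – 29 July 2014: 210 days → $121000 × 0.6% × 210/365 = $417.6986
Clearby Borough, 30 July – 31 December 2014: 155 days → $121000 × 0.65% × 155/365 = $333.9932
Total = $751.6918

$751.69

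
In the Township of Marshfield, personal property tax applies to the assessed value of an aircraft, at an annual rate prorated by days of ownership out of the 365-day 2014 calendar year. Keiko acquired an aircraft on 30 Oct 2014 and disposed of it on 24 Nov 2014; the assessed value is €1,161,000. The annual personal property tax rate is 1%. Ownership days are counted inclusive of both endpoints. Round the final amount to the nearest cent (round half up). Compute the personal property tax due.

€827.01

Days held (30 Oct – 24 Nov 2014): 26 out of 365
Tax = €1,161,000 × 1% × 26/365 = €827.0137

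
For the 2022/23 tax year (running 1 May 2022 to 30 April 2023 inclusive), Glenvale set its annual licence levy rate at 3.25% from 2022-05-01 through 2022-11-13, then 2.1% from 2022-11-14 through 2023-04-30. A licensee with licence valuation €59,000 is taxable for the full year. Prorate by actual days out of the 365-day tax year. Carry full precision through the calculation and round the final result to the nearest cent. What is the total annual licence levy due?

€1,605.20

2022-05-01 to 2022-11-13: 197 days at 3.25% → €59,000 × 3.25% × 197/365 = €1,034.9247
2022-11-14 to 2023-04-30: 168 days at 2.1% → €59,000 × 2.1% × 168/365 = €570.2795
Total = €1,605.2041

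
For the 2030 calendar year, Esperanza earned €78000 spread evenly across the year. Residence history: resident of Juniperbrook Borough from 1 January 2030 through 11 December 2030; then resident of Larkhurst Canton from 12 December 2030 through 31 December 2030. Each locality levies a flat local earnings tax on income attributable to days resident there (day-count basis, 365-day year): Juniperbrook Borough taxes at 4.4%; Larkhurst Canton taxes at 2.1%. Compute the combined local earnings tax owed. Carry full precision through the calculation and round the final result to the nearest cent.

€3333.70

Juniperbrook Borough, 1 January – 11 December 2030: 345 days → €78000 × 4.4% × 345/365 = €3243.9452
Larkhurst Canton, 12 December – 31 December 2030: 20 days → €78000 × 2.1% × 20/365 = €89.7534
Total = €3333.6986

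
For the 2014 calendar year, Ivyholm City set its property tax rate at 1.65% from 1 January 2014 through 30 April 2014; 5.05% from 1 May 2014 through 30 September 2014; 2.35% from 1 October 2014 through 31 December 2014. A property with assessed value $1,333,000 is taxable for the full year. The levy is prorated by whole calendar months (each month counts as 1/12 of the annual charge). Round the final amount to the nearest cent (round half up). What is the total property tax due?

1 January – 30 April 2014: 4 months at 1.65% → $1,333,000 × 1.65% × 4/12 = $7,331.5000
1 May – 30 September 2014: 5 months at 5.05% → $1,333,000 × 5.05% × 5/12 = $28,048.5417
1 October – 31 December 2014: 3 months at 2.35% → $1,333,000 × 2.35% × 3/12 = $7,831.3750
Total = $43,211.4167

$43,211.42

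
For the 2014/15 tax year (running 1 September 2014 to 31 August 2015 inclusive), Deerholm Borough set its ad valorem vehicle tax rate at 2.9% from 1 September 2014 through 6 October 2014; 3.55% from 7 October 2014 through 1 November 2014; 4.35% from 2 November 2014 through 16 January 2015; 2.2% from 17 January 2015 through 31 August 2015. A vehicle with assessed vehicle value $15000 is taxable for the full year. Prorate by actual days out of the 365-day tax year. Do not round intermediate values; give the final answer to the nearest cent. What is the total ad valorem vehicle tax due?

$421.93

1 September – 6 October 2014: 36 days at 2.9% → $15000 × 2.9% × 36/365 = $42.9041
7 October – 1 November 2014: 26 days at 3.55% → $15000 × 3.55% × 26/365 = $37.9315
2 November 2014 – 16 January 2015: 76 days at 4.35% → $15000 × 4.35% × 76/365 = $135.8630
17 January – 31 August 2015: 227 days at 2.2% → $15000 × 2.2% × 227/365 = $205.2329
Total = $421.9315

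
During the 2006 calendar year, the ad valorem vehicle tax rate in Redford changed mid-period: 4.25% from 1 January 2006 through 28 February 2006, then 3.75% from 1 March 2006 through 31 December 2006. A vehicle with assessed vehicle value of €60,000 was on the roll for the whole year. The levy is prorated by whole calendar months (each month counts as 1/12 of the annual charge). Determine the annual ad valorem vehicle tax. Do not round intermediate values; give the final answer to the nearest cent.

1 January – 28 February 2006: 2 months at 4.25% → €60,000 × 4.25% × 2/12 = €425.0000
1 March – 31 December 2006: 10 months at 3.75% → €60,000 × 3.75% × 10/12 = €1,875.0000
Total = €2,300.0000

€2,300.00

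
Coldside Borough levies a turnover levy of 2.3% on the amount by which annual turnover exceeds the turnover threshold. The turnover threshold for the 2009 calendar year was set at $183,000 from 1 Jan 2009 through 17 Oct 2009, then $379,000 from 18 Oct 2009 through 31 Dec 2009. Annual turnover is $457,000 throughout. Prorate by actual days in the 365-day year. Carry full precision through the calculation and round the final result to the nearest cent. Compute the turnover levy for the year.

1 Jan – 17 Oct 2009: 290 days, exemption $183,000 → ($457,000 − $183,000) × 2.3% × 290/365 = $5,007.0685
18 Oct – 31 Dec 2009: 75 days, exemption $379,000 → ($457,000 − $379,000) × 2.3% × 75/365 = $368.6301
Total = $5,375.6986

$5,375.70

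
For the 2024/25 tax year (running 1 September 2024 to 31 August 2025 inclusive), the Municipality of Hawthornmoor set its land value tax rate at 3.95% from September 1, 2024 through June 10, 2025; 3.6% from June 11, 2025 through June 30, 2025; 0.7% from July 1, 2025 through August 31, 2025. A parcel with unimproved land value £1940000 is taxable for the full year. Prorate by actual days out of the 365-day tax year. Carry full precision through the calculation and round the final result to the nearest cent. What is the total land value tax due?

September 1, 2024 – June 10, 2025: 283 days at 3.95% → £1940000 × 3.95% × 283/365 = £59414.4932
June 11 – June 30, 2025: 20 days at 3.6% → £1940000 × 3.6% × 20/365 = £3826.8493
July 1 – August 31, 2025: 62 days at 0.7% → £1940000 × 0.7% × 62/365 = £2306.7397
Total = £65548.0822

£65548.08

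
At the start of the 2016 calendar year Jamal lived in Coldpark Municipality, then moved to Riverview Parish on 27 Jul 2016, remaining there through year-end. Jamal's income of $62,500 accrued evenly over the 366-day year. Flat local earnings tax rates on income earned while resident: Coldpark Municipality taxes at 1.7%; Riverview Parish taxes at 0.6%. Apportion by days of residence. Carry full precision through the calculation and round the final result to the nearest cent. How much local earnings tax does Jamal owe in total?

Coldpark Municipality, 1 Jan – 26 Jul 2016: 208 days → $62,500 × 1.7% × 208/366 = $603.8251
Riverview Parish, 27 Jul – 31 Dec 2016: 158 days → $62,500 × 0.6% × 158/366 = $161.8852
Total = $765.7104

$765.71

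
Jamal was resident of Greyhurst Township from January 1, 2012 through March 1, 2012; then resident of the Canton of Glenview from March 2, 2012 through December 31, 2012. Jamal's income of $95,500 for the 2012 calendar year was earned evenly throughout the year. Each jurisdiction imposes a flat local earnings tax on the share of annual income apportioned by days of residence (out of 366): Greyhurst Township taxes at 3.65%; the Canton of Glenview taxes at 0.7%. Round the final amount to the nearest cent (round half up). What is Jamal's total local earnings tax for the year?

$1,138.04

Greyhurst Township, January 1 – March 1, 2012: 61 days → $95,500 × 3.65% × 61/366 = $580.9583
The Canton of Glenview, March 2 – December 31, 2012: 305 days → $95,500 × 0.7% × 305/366 = $557.0833
Total = $1,138.0417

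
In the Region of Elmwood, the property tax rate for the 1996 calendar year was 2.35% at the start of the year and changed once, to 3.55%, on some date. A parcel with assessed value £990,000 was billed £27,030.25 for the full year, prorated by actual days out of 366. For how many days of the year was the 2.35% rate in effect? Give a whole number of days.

250 days

Let d = days at the first rate; then 366 − d days at the second rate.
£990,000 × [2.35%·d + 3.55%·(366−d)] / 366 = £27,030.25
Solving gives d = 250, so the new rate took effect on 7 September 1996.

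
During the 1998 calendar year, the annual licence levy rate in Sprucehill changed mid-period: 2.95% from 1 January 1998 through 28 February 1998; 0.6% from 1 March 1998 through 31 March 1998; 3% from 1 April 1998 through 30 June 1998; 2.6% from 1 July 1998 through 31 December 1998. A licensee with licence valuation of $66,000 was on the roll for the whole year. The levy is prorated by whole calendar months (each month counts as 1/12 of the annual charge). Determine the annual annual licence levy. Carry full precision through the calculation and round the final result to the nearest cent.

$1,710.50

1 January – 28 February 1998: 2 months at 2.95% → $66,000 × 2.95% × 2/12 = $324.5000
1 March – 31 March 1998: 1 month at 0.6% → $66,000 × 0.6% × 1/12 = $33.0000
1 April – 30 June 1998: 3 months at 3% → $66,000 × 3% × 3/12 = $495.0000
1 July – 31 December 1998: 6 months at 2.6% → $66,000 × 2.6% × 6/12 = $858.0000
Total = $1,710.5000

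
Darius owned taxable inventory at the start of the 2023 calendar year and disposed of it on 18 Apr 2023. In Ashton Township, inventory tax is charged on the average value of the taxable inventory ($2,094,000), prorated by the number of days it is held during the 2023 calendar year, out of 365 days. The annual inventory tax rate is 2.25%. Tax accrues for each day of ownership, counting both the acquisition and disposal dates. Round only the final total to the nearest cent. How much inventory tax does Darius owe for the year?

Days held (1 Jan – 18 Apr 2023): 108 out of 365
Tax = $2,094,000 × 2.25% × 108/365 = $13,940.8767

$13,940.88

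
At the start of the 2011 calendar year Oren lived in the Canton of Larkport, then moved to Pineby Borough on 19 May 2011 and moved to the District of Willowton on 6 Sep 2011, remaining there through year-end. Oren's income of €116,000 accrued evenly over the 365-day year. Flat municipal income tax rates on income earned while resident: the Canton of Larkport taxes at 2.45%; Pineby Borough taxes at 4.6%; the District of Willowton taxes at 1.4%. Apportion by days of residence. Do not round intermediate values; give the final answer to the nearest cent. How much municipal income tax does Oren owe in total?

The Canton of Larkport, 1 Jan – 18 May 2011: 138 days → €116,000 × 2.45% × 138/365 = €1,074.5096
Pineby Borough, 19 May – 5 Sep 2011: 110 days → €116,000 × 4.6% × 110/365 = €1,608.1096
The District of Willowton, 6 Sep – 31 Dec 2011: 117 days → €116,000 × 1.4% × 117/365 = €520.5699
Total = €3,203.1890

€3,203.19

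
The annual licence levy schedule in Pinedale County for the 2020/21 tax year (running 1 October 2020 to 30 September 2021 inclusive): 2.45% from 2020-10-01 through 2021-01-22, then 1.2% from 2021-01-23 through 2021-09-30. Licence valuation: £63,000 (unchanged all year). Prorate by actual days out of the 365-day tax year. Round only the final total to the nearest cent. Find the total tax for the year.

2020-10-01 to 2021-01-22: 114 days at 2.45% → £63,000 × 2.45% × 114/365 = £482.0795
2021-01-23 to 2021-09-30: 251 days at 1.2% → £63,000 × 1.2% × 251/365 = £519.8795
Total = £1,001.9589

£1,001.96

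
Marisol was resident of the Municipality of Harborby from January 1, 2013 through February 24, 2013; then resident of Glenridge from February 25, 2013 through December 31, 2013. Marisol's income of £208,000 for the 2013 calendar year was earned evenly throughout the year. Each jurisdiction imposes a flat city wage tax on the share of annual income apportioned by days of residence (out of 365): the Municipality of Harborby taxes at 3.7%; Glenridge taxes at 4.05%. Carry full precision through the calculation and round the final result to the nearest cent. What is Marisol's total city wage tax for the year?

The Municipality of Harborby, January 1 – February 24, 2013: 55 days → £208,000 × 3.7% × 55/365 = £1,159.6712
Glenridge, February 25 – December 31, 2013: 310 days → £208,000 × 4.05% × 310/365 = £7,154.6301
Total = £8,314.3014

£8,314.30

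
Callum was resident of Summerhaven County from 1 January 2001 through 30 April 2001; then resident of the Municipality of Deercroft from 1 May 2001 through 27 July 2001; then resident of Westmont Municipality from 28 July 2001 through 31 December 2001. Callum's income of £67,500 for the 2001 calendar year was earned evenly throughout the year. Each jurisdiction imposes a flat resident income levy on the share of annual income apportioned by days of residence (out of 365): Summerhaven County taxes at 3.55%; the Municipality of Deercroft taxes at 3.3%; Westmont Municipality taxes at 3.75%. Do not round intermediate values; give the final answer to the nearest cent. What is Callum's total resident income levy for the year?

Summerhaven County, 1 January – 30 April 2001: 120 days → £67,500 × 3.55% × 120/365 = £787.8082
The Municipality of Deercroft, 1 May – 27 July 2001: 88 days → £67,500 × 3.3% × 88/365 = £537.0411
Westmont Municipality, 28 July – 31 December 2001: 157 days → £67,500 × 3.75% × 157/365 = £1,088.7842
Total = £2,413.6336

£2,413.63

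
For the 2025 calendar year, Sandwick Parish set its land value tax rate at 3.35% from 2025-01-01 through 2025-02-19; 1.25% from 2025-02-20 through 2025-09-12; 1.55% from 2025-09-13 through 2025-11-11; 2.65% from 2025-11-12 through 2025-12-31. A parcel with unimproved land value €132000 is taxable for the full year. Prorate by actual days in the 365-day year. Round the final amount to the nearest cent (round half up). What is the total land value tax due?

€2347.97

2025-01-01 to 2025-02-19: 50 days at 3.35% → €132000 × 3.35% × 50/365 = €605.7534
2025-02-20 to 2025-09-12: 205 days at 1.25% → €132000 × 1.25% × 205/365 = €926.7123
2025-09-13 to 2025-11-11: 60 days at 1.55% → €132000 × 1.55% × 60/365 = €336.3288
2025-11-12 to 2025-12-31: 50 days at 2.65% → €132000 × 2.65% × 50/365 = €479.1781
Total = €2347.9726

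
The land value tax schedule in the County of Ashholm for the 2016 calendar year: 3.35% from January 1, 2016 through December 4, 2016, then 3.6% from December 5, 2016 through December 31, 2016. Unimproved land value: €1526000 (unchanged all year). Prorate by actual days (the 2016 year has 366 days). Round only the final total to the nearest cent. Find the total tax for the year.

€51402.43

January 1 – December 4, 2016: 339 days at 3.35% → €1526000 × 3.35% × 339/366 = €47349.7787
December 5 – December 31, 2016: 27 days at 3.6% → €1526000 × 3.6% × 27/366 = €4052.6557
Total = €51402.4344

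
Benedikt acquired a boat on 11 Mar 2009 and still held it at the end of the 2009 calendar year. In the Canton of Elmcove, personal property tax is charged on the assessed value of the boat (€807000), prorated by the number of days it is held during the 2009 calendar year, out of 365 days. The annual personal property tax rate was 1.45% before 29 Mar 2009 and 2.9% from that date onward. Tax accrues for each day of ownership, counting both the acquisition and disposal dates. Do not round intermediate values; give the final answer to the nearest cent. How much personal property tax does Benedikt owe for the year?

€18401.81

11 Mar – 28 Mar 2009: 18 days at 1.45% → €807000 × 1.45% × 18/365 = €577.0603
29 Mar – 31 Dec 2009: 278 days at 2.9% → €807000 × 2.9% × 278/365 = €17824.7507
Total = €18401.8110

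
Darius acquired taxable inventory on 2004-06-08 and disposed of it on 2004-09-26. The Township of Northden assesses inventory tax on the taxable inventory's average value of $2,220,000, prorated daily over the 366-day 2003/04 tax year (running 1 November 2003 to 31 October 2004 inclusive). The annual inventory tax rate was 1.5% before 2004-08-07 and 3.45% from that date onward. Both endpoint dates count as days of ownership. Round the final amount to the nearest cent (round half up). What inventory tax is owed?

2004-06-08 to 2004-08-06: 60 days at 1.5% → $2,220,000 × 1.5% × 60/366 = $5,459.0164
2004-08-07 to 2004-09-26: 51 days at 3.45% → $2,220,000 × 3.45% × 51/366 = $10,672.3770
Total = $16,131.3934

$16,131.39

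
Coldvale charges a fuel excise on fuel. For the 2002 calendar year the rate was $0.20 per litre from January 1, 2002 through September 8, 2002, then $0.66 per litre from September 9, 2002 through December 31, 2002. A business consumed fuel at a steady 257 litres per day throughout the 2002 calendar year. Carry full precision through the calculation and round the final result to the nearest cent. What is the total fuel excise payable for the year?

January 1 – September 8, 2002: 251 days × 257 litres/day = 64,507 litres at $0.20/litre → $12901.40
September 9 – December 31, 2002: 114 days × 257 litres/day = 29,298 litres at $0.66/litre → $19336.68

$32238.08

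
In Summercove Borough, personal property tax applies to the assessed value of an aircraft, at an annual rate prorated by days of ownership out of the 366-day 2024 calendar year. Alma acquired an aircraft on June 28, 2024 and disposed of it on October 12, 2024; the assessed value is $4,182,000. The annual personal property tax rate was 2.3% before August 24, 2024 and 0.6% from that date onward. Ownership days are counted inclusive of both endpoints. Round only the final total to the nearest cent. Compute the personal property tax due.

$18,407.66

June 28 – August 23, 2024: 57 days at 2.3% → $4,182,000 × 2.3% × 57/366 = $14,979.7869
August 24 – October 12, 2024: 50 days at 0.6% → $4,182,000 × 0.6% × 50/366 = $3,427.8689
Total = $18,407.6557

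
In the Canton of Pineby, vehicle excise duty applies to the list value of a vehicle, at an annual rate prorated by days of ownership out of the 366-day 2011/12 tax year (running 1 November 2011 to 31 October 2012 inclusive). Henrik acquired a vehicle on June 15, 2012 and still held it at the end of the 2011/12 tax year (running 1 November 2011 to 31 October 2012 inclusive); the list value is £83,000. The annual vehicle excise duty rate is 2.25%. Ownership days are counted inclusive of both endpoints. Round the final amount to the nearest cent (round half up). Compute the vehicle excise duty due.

£709.24

Days held (June 15 – October 31, 2012): 139 out of 366
Tax = £83,000 × 2.25% × 139/366 = £709.2418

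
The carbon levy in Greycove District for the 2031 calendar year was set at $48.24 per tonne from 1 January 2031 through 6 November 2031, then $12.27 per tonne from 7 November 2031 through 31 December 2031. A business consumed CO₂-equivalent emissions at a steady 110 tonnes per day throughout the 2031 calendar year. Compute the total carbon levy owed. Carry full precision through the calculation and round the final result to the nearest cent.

1 January – 6 November 2031: 310 days × 110 tonnes/day = 34,100 tonnes at $48.24/tonne → $1644984.00
7 November – 31 December 2031: 55 days × 110 tonnes/day = 6,050 tonnes at $12.27/tonne → $74233.50

$1719217.50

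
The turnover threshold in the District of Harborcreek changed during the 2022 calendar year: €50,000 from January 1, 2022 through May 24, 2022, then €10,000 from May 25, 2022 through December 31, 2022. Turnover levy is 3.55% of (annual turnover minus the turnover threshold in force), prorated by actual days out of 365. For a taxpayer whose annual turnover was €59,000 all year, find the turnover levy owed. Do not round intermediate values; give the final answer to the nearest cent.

January 1 – May 24, 2022: 144 days, exemption €50,000 → (€59,000 − €50,000) × 3.55% × 144/365 = €126.0493
May 25 – December 31, 2022: 221 days, exemption €10,000 → (€59,000 − €10,000) × 3.55% × 221/365 = €1,053.2315
Total = €1,179.2808

€1,179.28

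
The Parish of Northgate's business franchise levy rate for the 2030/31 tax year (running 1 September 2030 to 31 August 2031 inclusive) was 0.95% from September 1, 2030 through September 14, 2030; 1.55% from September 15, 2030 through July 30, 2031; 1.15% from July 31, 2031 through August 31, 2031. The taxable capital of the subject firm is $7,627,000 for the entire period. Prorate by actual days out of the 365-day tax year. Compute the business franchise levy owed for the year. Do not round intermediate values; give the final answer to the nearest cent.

$113,788.57

September 1 – September 14, 2030: 14 days at 0.95% → $7,627,000 × 0.95% × 14/365 = $2,779.1534
September 15, 2030 – July 30, 2031: 319 days at 1.55% → $7,627,000 × 1.55% × 319/365 = $103,319.7301
July 31 – August 31, 2031: 32 days at 1.15% → $7,627,000 × 1.15% × 32/365 = $7,689.6877
Total = $113,788.5712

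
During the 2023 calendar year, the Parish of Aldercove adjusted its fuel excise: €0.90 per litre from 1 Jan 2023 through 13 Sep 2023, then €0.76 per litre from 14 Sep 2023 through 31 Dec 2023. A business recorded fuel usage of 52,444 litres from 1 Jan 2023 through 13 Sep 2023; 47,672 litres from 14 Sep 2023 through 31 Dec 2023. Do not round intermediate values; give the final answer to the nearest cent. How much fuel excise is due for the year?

1 Jan – 13 Sep 2023: 52,444 litres at €0.90/litre → €47,199.60
14 Sep – 31 Dec 2023: 47,672 litres at €0.76/litre → €36,230.72

€83,430.32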